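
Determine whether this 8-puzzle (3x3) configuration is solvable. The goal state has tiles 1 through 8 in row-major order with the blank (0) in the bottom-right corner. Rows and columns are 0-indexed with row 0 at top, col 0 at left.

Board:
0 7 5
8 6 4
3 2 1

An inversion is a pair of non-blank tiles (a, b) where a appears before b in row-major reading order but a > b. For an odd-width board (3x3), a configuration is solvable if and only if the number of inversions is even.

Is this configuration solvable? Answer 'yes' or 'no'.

Answer: no

Derivation:
Inversions (pairs i<j in row-major order where tile[i] > tile[j] > 0): 25
25 is odd, so the puzzle is not solvable.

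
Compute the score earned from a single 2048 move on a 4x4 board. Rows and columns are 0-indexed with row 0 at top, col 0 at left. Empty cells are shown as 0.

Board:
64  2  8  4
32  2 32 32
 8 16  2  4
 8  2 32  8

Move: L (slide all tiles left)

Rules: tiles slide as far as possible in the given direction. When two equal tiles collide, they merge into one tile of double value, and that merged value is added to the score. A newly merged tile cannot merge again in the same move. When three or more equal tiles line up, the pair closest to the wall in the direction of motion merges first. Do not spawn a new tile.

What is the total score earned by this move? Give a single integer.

Answer: 64

Derivation:
Slide left:
row 0: [64, 2, 8, 4] -> [64, 2, 8, 4]  score +0 (running 0)
row 1: [32, 2, 32, 32] -> [32, 2, 64, 0]  score +64 (running 64)
row 2: [8, 16, 2, 4] -> [8, 16, 2, 4]  score +0 (running 64)
row 3: [8, 2, 32, 8] -> [8, 2, 32, 8]  score +0 (running 64)
Board after move:
64  2  8  4
32  2 64  0
 8 16  2  4
 8  2 32  8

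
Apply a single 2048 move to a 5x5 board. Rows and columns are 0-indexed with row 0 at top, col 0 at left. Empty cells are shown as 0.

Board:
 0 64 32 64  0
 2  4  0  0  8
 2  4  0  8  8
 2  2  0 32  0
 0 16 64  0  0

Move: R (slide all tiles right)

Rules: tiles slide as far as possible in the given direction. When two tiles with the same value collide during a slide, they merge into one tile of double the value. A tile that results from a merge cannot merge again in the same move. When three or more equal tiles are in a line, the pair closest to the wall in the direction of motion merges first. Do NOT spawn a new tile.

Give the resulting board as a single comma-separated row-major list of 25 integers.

Slide right:
row 0: [0, 64, 32, 64, 0] -> [0, 0, 64, 32, 64]
row 1: [2, 4, 0, 0, 8] -> [0, 0, 2, 4, 8]
row 2: [2, 4, 0, 8, 8] -> [0, 0, 2, 4, 16]
row 3: [2, 2, 0, 32, 0] -> [0, 0, 0, 4, 32]
row 4: [0, 16, 64, 0, 0] -> [0, 0, 0, 16, 64]

Answer: 0, 0, 64, 32, 64, 0, 0, 2, 4, 8, 0, 0, 2, 4, 16, 0, 0, 0, 4, 32, 0, 0, 0, 16, 64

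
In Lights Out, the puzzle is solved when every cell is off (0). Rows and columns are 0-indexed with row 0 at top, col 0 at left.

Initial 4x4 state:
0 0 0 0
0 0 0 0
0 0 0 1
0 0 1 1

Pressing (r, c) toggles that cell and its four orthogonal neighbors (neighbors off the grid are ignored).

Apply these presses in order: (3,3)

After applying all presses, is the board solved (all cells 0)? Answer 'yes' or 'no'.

After press 1 at (3,3):
0 0 0 0
0 0 0 0
0 0 0 0
0 0 0 0

Lights still on: 0

Answer: yes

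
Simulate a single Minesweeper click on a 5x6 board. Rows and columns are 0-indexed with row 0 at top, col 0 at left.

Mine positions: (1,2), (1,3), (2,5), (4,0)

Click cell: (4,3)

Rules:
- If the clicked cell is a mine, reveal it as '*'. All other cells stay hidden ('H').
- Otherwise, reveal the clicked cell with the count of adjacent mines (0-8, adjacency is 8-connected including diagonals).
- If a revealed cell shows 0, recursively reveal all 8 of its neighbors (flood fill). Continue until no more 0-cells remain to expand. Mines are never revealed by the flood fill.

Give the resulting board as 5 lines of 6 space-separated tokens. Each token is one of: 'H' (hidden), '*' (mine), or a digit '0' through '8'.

H H H H H H
H H H H H H
H 1 2 2 2 H
H 1 0 0 1 1
H 1 0 0 0 0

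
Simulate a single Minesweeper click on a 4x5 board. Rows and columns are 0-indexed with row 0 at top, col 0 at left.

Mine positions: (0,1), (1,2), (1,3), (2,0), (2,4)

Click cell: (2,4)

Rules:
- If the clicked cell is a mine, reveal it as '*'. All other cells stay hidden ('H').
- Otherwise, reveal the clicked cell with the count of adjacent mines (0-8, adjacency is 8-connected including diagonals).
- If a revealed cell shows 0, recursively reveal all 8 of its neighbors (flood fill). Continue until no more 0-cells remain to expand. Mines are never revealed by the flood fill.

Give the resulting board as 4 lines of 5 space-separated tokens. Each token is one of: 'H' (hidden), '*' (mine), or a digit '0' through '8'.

H H H H H
H H H H H
H H H H *
H H H H H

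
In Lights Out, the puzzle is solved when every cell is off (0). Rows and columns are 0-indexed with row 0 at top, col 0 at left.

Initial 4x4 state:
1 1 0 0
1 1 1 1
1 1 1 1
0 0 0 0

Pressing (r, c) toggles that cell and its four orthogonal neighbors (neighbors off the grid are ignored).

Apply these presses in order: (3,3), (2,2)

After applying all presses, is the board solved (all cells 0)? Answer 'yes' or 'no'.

After press 1 at (3,3):
1 1 0 0
1 1 1 1
1 1 1 0
0 0 1 1

After press 2 at (2,2):
1 1 0 0
1 1 0 1
1 0 0 1
0 0 0 1

Lights still on: 8

Answer: no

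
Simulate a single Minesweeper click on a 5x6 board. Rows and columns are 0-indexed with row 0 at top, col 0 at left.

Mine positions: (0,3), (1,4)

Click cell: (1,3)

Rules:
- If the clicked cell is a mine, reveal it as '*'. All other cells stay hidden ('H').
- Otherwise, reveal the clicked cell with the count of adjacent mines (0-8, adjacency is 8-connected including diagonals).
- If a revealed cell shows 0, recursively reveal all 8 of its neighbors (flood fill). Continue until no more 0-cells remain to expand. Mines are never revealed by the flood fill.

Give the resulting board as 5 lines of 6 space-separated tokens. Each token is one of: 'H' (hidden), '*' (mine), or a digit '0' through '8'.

H H H H H H
H H H 2 H H
H H H H H H
H H H H H H
H H H H H H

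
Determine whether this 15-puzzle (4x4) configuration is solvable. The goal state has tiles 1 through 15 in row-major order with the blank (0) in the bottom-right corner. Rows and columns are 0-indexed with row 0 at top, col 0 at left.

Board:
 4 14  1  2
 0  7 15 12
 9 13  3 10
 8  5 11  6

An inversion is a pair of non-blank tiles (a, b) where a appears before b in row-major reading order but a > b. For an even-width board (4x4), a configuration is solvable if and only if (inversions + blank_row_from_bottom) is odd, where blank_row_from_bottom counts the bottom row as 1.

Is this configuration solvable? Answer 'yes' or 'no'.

Inversions: 50
Blank is in row 1 (0-indexed from top), which is row 3 counting from the bottom (bottom = 1).
50 + 3 = 53, which is odd, so the puzzle is solvable.

Answer: yes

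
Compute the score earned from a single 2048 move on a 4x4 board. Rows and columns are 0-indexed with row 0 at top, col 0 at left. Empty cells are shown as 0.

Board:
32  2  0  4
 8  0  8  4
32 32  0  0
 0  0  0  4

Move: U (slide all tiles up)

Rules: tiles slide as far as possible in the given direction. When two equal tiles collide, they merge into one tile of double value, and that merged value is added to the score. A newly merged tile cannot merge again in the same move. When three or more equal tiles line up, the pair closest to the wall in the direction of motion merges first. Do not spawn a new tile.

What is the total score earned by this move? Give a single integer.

Answer: 8

Derivation:
Slide up:
col 0: [32, 8, 32, 0] -> [32, 8, 32, 0]  score +0 (running 0)
col 1: [2, 0, 32, 0] -> [2, 32, 0, 0]  score +0 (running 0)
col 2: [0, 8, 0, 0] -> [8, 0, 0, 0]  score +0 (running 0)
col 3: [4, 4, 0, 4] -> [8, 4, 0, 0]  score +8 (running 8)
Board after move:
32  2  8  8
 8 32  0  4
32  0  0  0
 0  0  0  0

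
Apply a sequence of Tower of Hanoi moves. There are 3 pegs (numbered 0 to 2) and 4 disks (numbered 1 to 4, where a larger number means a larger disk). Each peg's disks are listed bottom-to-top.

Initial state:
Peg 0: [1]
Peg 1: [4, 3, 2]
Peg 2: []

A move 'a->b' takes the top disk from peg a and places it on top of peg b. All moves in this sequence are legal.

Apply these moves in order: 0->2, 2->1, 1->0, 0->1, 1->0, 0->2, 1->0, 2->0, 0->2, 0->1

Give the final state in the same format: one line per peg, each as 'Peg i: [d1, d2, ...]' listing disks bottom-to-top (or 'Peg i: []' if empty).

After move 1 (0->2):
Peg 0: []
Peg 1: [4, 3, 2]
Peg 2: [1]

After move 2 (2->1):
Peg 0: []
Peg 1: [4, 3, 2, 1]
Peg 2: []

After move 3 (1->0):
Peg 0: [1]
Peg 1: [4, 3, 2]
Peg 2: []

After move 4 (0->1):
Peg 0: []
Peg 1: [4, 3, 2, 1]
Peg 2: []

After move 5 (1->0):
Peg 0: [1]
Peg 1: [4, 3, 2]
Peg 2: []

After move 6 (0->2):
Peg 0: []
Peg 1: [4, 3, 2]
Peg 2: [1]

After move 7 (1->0):
Peg 0: [2]
Peg 1: [4, 3]
Peg 2: [1]

After move 8 (2->0):
Peg 0: [2, 1]
Peg 1: [4, 3]
Peg 2: []

After move 9 (0->2):
Peg 0: [2]
Peg 1: [4, 3]
Peg 2: [1]

After move 10 (0->1):
Peg 0: []
Peg 1: [4, 3, 2]
Peg 2: [1]

Answer: Peg 0: []
Peg 1: [4, 3, 2]
Peg 2: [1]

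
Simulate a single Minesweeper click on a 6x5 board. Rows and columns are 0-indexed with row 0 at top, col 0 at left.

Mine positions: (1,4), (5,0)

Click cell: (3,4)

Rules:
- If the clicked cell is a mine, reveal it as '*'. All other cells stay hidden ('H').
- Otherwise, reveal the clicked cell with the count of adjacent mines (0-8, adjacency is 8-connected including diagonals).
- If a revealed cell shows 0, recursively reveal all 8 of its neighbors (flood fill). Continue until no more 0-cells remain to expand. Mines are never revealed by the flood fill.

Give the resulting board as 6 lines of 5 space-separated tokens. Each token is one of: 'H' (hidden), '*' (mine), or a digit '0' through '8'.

0 0 0 1 H
0 0 0 1 H
0 0 0 1 1
0 0 0 0 0
1 1 0 0 0
H 1 0 0 0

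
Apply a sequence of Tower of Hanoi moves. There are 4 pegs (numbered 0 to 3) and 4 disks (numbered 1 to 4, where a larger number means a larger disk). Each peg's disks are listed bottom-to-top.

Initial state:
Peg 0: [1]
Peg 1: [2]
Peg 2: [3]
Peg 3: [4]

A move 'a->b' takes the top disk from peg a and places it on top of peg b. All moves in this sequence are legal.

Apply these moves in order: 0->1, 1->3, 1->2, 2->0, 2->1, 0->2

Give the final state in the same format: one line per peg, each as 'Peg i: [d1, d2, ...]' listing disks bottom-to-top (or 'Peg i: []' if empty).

After move 1 (0->1):
Peg 0: []
Peg 1: [2, 1]
Peg 2: [3]
Peg 3: [4]

After move 2 (1->3):
Peg 0: []
Peg 1: [2]
Peg 2: [3]
Peg 3: [4, 1]

After move 3 (1->2):
Peg 0: []
Peg 1: []
Peg 2: [3, 2]
Peg 3: [4, 1]

After move 4 (2->0):
Peg 0: [2]
Peg 1: []
Peg 2: [3]
Peg 3: [4, 1]

After move 5 (2->1):
Peg 0: [2]
Peg 1: [3]
Peg 2: []
Peg 3: [4, 1]

After move 6 (0->2):
Peg 0: []
Peg 1: [3]
Peg 2: [2]
Peg 3: [4, 1]

Answer: Peg 0: []
Peg 1: [3]
Peg 2: [2]
Peg 3: [4, 1]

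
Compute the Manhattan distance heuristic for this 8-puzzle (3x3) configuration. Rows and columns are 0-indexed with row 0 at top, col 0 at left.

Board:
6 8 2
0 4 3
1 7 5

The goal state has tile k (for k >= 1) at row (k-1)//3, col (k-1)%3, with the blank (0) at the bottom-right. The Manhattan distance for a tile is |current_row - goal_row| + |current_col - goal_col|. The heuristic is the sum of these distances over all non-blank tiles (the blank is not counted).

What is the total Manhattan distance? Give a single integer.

Answer: 13

Derivation:
Tile 6: at (0,0), goal (1,2), distance |0-1|+|0-2| = 3
Tile 8: at (0,1), goal (2,1), distance |0-2|+|1-1| = 2
Tile 2: at (0,2), goal (0,1), distance |0-0|+|2-1| = 1
Tile 4: at (1,1), goal (1,0), distance |1-1|+|1-0| = 1
Tile 3: at (1,2), goal (0,2), distance |1-0|+|2-2| = 1
Tile 1: at (2,0), goal (0,0), distance |2-0|+|0-0| = 2
Tile 7: at (2,1), goal (2,0), distance |2-2|+|1-0| = 1
Tile 5: at (2,2), goal (1,1), distance |2-1|+|2-1| = 2
Sum: 3 + 2 + 1 + 1 + 1 + 2 + 1 + 2 = 13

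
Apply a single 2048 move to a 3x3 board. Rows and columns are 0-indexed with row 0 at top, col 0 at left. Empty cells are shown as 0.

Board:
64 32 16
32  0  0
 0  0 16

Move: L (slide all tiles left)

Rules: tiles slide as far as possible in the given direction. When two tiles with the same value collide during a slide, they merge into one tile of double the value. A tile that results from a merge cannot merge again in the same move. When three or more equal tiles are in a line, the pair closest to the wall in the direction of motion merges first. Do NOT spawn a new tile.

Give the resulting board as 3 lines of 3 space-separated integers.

Slide left:
row 0: [64, 32, 16] -> [64, 32, 16]
row 1: [32, 0, 0] -> [32, 0, 0]
row 2: [0, 0, 16] -> [16, 0, 0]

Answer: 64 32 16
32  0  0
16  0  0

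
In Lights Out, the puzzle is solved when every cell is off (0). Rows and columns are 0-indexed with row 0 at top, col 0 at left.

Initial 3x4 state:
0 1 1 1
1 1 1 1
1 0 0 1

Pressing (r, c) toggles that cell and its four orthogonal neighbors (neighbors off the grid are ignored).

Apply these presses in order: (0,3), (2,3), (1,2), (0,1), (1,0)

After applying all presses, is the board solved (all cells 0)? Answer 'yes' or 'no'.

After press 1 at (0,3):
0 1 0 0
1 1 1 0
1 0 0 1

After press 2 at (2,3):
0 1 0 0
1 1 1 1
1 0 1 0

After press 3 at (1,2):
0 1 1 0
1 0 0 0
1 0 0 0

After press 4 at (0,1):
1 0 0 0
1 1 0 0
1 0 0 0

After press 5 at (1,0):
0 0 0 0
0 0 0 0
0 0 0 0

Lights still on: 0

Answer: yes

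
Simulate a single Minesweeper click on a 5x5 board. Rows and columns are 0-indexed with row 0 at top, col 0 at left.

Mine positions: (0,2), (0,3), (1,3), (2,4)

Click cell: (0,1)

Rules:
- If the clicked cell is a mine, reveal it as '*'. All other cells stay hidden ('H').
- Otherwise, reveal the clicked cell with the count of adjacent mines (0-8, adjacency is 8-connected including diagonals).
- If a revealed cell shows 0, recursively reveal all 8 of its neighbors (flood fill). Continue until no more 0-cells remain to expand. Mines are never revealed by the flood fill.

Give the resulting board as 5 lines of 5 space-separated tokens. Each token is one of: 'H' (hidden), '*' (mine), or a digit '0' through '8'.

H 1 H H H
H H H H H
H H H H H
H H H H H
H H H H H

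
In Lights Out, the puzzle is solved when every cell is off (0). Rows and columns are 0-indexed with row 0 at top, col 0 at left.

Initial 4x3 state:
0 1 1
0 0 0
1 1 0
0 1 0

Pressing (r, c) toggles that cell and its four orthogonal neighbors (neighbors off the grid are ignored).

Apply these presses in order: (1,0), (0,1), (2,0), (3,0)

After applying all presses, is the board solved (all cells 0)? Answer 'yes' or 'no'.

Answer: yes

Derivation:
After press 1 at (1,0):
1 1 1
1 1 0
0 1 0
0 1 0

After press 2 at (0,1):
0 0 0
1 0 0
0 1 0
0 1 0

After press 3 at (2,0):
0 0 0
0 0 0
1 0 0
1 1 0

After press 4 at (3,0):
0 0 0
0 0 0
0 0 0
0 0 0

Lights still on: 0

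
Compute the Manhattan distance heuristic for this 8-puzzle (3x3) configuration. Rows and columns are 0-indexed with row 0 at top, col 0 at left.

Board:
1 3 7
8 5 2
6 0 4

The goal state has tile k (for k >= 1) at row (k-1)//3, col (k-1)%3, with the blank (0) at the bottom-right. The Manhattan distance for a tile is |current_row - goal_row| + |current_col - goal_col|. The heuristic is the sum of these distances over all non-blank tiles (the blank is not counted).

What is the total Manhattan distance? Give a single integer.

Tile 1: at (0,0), goal (0,0), distance |0-0|+|0-0| = 0
Tile 3: at (0,1), goal (0,2), distance |0-0|+|1-2| = 1
Tile 7: at (0,2), goal (2,0), distance |0-2|+|2-0| = 4
Tile 8: at (1,0), goal (2,1), distance |1-2|+|0-1| = 2
Tile 5: at (1,1), goal (1,1), distance |1-1|+|1-1| = 0
Tile 2: at (1,2), goal (0,1), distance |1-0|+|2-1| = 2
Tile 6: at (2,0), goal (1,2), distance |2-1|+|0-2| = 3
Tile 4: at (2,2), goal (1,0), distance |2-1|+|2-0| = 3
Sum: 0 + 1 + 4 + 2 + 0 + 2 + 3 + 3 = 15

Answer: 15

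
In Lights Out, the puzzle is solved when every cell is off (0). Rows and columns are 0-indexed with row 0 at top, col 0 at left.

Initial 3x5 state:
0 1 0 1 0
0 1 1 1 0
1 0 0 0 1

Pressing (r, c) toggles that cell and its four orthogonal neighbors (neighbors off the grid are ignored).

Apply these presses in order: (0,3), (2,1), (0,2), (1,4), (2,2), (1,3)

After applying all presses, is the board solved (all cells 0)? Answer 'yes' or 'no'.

After press 1 at (0,3):
0 1 1 0 1
0 1 1 0 0
1 0 0 0 1

After press 2 at (2,1):
0 1 1 0 1
0 0 1 0 0
0 1 1 0 1

After press 3 at (0,2):
0 0 0 1 1
0 0 0 0 0
0 1 1 0 1

After press 4 at (1,4):
0 0 0 1 0
0 0 0 1 1
0 1 1 0 0

After press 5 at (2,2):
0 0 0 1 0
0 0 1 1 1
0 0 0 1 0

After press 6 at (1,3):
0 0 0 0 0
0 0 0 0 0
0 0 0 0 0

Lights still on: 0

Answer: yes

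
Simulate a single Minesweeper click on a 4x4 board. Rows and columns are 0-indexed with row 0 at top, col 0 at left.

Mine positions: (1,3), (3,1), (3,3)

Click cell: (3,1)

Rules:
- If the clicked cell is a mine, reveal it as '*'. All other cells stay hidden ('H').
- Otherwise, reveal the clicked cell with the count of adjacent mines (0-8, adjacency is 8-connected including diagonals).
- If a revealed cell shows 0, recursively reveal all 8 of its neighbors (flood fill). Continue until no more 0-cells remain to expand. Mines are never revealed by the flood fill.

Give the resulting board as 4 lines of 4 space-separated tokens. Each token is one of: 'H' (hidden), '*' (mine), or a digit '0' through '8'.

H H H H
H H H H
H H H H
H * H H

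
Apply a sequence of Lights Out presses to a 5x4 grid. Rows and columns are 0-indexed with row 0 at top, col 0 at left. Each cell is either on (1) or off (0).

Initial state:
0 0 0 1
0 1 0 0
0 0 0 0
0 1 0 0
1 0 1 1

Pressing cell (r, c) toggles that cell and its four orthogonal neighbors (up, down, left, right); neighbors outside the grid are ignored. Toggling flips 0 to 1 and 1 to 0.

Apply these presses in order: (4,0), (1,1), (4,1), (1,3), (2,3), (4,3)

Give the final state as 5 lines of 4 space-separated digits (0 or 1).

After press 1 at (4,0):
0 0 0 1
0 1 0 0
0 0 0 0
1 1 0 0
0 1 1 1

After press 2 at (1,1):
0 1 0 1
1 0 1 0
0 1 0 0
1 1 0 0
0 1 1 1

After press 3 at (4,1):
0 1 0 1
1 0 1 0
0 1 0 0
1 0 0 0
1 0 0 1

After press 4 at (1,3):
0 1 0 0
1 0 0 1
0 1 0 1
1 0 0 0
1 0 0 1

After press 5 at (2,3):
0 1 0 0
1 0 0 0
0 1 1 0
1 0 0 1
1 0 0 1

After press 6 at (4,3):
0 1 0 0
1 0 0 0
0 1 1 0
1 0 0 0
1 0 1 0

Answer: 0 1 0 0
1 0 0 0
0 1 1 0
1 0 0 0
1 0 1 0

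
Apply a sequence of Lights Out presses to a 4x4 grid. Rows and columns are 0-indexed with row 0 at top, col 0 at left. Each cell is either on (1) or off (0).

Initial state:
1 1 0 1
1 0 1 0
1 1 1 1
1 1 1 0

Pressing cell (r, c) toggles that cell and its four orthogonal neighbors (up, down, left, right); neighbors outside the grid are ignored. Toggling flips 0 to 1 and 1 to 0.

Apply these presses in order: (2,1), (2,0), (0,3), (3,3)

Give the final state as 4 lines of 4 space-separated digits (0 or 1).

After press 1 at (2,1):
1 1 0 1
1 1 1 0
0 0 0 1
1 0 1 0

After press 2 at (2,0):
1 1 0 1
0 1 1 0
1 1 0 1
0 0 1 0

After press 3 at (0,3):
1 1 1 0
0 1 1 1
1 1 0 1
0 0 1 0

After press 4 at (3,3):
1 1 1 0
0 1 1 1
1 1 0 0
0 0 0 1

Answer: 1 1 1 0
0 1 1 1
1 1 0 0
0 0 0 1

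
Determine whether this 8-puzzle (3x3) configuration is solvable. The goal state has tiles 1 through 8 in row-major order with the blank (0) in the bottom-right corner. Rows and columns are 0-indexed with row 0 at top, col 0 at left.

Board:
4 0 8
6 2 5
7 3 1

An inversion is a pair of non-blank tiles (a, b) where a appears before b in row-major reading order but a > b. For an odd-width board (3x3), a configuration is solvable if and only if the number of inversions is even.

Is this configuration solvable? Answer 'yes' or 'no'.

Inversions (pairs i<j in row-major order where tile[i] > tile[j] > 0): 19
19 is odd, so the puzzle is not solvable.

Answer: no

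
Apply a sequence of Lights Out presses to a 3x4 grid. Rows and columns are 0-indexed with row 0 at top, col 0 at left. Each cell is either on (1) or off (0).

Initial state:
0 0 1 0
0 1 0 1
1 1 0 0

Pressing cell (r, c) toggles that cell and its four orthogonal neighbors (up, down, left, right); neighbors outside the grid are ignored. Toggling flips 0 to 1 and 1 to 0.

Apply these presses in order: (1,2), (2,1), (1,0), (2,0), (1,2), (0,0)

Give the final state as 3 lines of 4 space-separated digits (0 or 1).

After press 1 at (1,2):
0 0 0 0
0 0 1 0
1 1 1 0

After press 2 at (2,1):
0 0 0 0
0 1 1 0
0 0 0 0

After press 3 at (1,0):
1 0 0 0
1 0 1 0
1 0 0 0

After press 4 at (2,0):
1 0 0 0
0 0 1 0
0 1 0 0

After press 5 at (1,2):
1 0 1 0
0 1 0 1
0 1 1 0

After press 6 at (0,0):
0 1 1 0
1 1 0 1
0 1 1 0

Answer: 0 1 1 0
1 1 0 1
0 1 1 0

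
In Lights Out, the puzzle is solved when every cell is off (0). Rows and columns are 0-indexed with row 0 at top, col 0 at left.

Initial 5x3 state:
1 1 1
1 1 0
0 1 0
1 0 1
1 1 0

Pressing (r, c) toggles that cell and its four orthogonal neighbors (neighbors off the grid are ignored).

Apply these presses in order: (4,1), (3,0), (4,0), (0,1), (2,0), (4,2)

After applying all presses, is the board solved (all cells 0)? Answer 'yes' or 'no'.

Answer: yes

Derivation:
After press 1 at (4,1):
1 1 1
1 1 0
0 1 0
1 1 1
0 0 1

After press 2 at (3,0):
1 1 1
1 1 0
1 1 0
0 0 1
1 0 1

After press 3 at (4,0):
1 1 1
1 1 0
1 1 0
1 0 1
0 1 1

After press 4 at (0,1):
0 0 0
1 0 0
1 1 0
1 0 1
0 1 1

After press 5 at (2,0):
0 0 0
0 0 0
0 0 0
0 0 1
0 1 1

After press 6 at (4,2):
0 0 0
0 0 0
0 0 0
0 0 0
0 0 0

Lights still on: 0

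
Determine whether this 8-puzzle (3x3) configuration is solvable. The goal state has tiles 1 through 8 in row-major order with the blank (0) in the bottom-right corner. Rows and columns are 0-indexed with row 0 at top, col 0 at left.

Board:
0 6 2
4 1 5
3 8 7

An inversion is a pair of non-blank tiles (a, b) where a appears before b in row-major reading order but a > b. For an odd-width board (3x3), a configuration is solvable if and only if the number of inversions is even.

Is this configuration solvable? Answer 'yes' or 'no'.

Inversions (pairs i<j in row-major order where tile[i] > tile[j] > 0): 10
10 is even, so the puzzle is solvable.

Answer: yes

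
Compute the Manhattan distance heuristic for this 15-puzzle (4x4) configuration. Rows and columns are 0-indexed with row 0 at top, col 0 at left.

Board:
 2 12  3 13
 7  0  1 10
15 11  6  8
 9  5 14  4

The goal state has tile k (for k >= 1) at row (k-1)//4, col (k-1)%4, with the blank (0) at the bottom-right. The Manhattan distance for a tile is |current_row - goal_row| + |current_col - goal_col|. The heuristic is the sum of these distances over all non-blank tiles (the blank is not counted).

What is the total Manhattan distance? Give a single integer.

Tile 2: (0,0)->(0,1) = 1
Tile 12: (0,1)->(2,3) = 4
Tile 3: (0,2)->(0,2) = 0
Tile 13: (0,3)->(3,0) = 6
Tile 7: (1,0)->(1,2) = 2
Tile 1: (1,2)->(0,0) = 3
Tile 10: (1,3)->(2,1) = 3
Tile 15: (2,0)->(3,2) = 3
Tile 11: (2,1)->(2,2) = 1
Tile 6: (2,2)->(1,1) = 2
Tile 8: (2,3)->(1,3) = 1
Tile 9: (3,0)->(2,0) = 1
Tile 5: (3,1)->(1,0) = 3
Tile 14: (3,2)->(3,1) = 1
Tile 4: (3,3)->(0,3) = 3
Sum: 1 + 4 + 0 + 6 + 2 + 3 + 3 + 3 + 1 + 2 + 1 + 1 + 3 + 1 + 3 = 34

Answer: 34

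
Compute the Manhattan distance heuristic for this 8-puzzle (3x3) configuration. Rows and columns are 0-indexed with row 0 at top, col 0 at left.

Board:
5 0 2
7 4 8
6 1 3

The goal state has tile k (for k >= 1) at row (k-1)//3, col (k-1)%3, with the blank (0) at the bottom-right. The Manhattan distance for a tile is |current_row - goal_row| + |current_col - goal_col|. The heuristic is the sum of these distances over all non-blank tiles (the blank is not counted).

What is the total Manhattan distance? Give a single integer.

Tile 5: (0,0)->(1,1) = 2
Tile 2: (0,2)->(0,1) = 1
Tile 7: (1,0)->(2,0) = 1
Tile 4: (1,1)->(1,0) = 1
Tile 8: (1,2)->(2,1) = 2
Tile 6: (2,0)->(1,2) = 3
Tile 1: (2,1)->(0,0) = 3
Tile 3: (2,2)->(0,2) = 2
Sum: 2 + 1 + 1 + 1 + 2 + 3 + 3 + 2 = 15

Answer: 15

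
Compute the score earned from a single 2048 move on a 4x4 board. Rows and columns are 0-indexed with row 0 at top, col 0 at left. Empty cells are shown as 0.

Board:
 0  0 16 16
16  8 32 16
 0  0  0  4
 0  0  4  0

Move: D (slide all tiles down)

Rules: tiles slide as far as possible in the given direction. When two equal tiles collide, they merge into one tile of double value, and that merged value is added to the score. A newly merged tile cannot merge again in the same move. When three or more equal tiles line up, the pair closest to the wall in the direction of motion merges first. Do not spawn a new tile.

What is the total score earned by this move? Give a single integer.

Answer: 32

Derivation:
Slide down:
col 0: [0, 16, 0, 0] -> [0, 0, 0, 16]  score +0 (running 0)
col 1: [0, 8, 0, 0] -> [0, 0, 0, 8]  score +0 (running 0)
col 2: [16, 32, 0, 4] -> [0, 16, 32, 4]  score +0 (running 0)
col 3: [16, 16, 4, 0] -> [0, 0, 32, 4]  score +32 (running 32)
Board after move:
 0  0  0  0
 0  0 16  0
 0  0 32 32
16  8  4  4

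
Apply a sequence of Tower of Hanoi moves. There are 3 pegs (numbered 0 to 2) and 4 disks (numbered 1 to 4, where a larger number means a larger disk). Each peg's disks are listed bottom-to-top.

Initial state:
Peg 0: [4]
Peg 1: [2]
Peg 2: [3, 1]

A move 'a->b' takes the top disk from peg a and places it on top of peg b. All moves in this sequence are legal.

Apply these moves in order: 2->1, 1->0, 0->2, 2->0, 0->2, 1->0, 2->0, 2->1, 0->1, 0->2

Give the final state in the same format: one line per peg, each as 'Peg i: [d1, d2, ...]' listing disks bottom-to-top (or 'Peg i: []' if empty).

After move 1 (2->1):
Peg 0: [4]
Peg 1: [2, 1]
Peg 2: [3]

After move 2 (1->0):
Peg 0: [4, 1]
Peg 1: [2]
Peg 2: [3]

After move 3 (0->2):
Peg 0: [4]
Peg 1: [2]
Peg 2: [3, 1]

After move 4 (2->0):
Peg 0: [4, 1]
Peg 1: [2]
Peg 2: [3]

After move 5 (0->2):
Peg 0: [4]
Peg 1: [2]
Peg 2: [3, 1]

After move 6 (1->0):
Peg 0: [4, 2]
Peg 1: []
Peg 2: [3, 1]

After move 7 (2->0):
Peg 0: [4, 2, 1]
Peg 1: []
Peg 2: [3]

After move 8 (2->1):
Peg 0: [4, 2, 1]
Peg 1: [3]
Peg 2: []

After move 9 (0->1):
Peg 0: [4, 2]
Peg 1: [3, 1]
Peg 2: []

After move 10 (0->2):
Peg 0: [4]
Peg 1: [3, 1]
Peg 2: [2]

Answer: Peg 0: [4]
Peg 1: [3, 1]
Peg 2: [2]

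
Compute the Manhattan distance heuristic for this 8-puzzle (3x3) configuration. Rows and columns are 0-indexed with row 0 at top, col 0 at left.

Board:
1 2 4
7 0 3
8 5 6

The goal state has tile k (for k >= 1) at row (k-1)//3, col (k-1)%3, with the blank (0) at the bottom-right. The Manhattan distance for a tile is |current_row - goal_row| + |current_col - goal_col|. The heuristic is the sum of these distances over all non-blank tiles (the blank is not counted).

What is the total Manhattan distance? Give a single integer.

Answer: 8

Derivation:
Tile 1: at (0,0), goal (0,0), distance |0-0|+|0-0| = 0
Tile 2: at (0,1), goal (0,1), distance |0-0|+|1-1| = 0
Tile 4: at (0,2), goal (1,0), distance |0-1|+|2-0| = 3
Tile 7: at (1,0), goal (2,0), distance |1-2|+|0-0| = 1
Tile 3: at (1,2), goal (0,2), distance |1-0|+|2-2| = 1
Tile 8: at (2,0), goal (2,1), distance |2-2|+|0-1| = 1
Tile 5: at (2,1), goal (1,1), distance |2-1|+|1-1| = 1
Tile 6: at (2,2), goal (1,2), distance |2-1|+|2-2| = 1
Sum: 0 + 0 + 3 + 1 + 1 + 1 + 1 + 1 = 8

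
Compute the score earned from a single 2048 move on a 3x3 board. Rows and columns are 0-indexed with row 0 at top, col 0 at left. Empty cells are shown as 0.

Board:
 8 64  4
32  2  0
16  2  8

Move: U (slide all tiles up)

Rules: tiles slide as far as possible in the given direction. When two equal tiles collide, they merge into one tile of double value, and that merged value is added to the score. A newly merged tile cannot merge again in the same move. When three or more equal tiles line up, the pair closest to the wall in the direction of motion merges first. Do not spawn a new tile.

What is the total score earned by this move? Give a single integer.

Slide up:
col 0: [8, 32, 16] -> [8, 32, 16]  score +0 (running 0)
col 1: [64, 2, 2] -> [64, 4, 0]  score +4 (running 4)
col 2: [4, 0, 8] -> [4, 8, 0]  score +0 (running 4)
Board after move:
 8 64  4
32  4  8
16  0  0

Answer: 4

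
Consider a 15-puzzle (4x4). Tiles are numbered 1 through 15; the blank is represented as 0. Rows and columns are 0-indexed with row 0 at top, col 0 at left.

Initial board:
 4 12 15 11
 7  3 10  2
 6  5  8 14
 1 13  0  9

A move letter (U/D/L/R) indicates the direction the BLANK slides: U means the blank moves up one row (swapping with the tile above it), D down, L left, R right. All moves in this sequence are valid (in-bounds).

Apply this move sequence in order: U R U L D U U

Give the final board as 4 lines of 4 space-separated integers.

Answer:  4 12  0 11
 7  3 15 10
 6  5 14  2
 1 13  8  9

Derivation:
After move 1 (U):
 4 12 15 11
 7  3 10  2
 6  5  0 14
 1 13  8  9

After move 2 (R):
 4 12 15 11
 7  3 10  2
 6  5 14  0
 1 13  8  9

After move 3 (U):
 4 12 15 11
 7  3 10  0
 6  5 14  2
 1 13  8  9

After move 4 (L):
 4 12 15 11
 7  3  0 10
 6  5 14  2
 1 13  8  9

After move 5 (D):
 4 12 15 11
 7  3 14 10
 6  5  0  2
 1 13  8  9

After move 6 (U):
 4 12 15 11
 7  3  0 10
 6  5 14  2
 1 13  8  9

After move 7 (U):
 4 12  0 11
 7  3 15 10
 6  5 14  2
 1 13  8  9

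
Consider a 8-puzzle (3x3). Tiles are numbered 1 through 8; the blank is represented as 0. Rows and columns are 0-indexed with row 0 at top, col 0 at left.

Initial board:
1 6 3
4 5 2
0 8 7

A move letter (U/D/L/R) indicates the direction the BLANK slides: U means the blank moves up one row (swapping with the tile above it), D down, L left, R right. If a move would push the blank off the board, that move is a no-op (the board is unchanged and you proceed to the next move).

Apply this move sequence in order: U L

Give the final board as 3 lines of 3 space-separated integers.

After move 1 (U):
1 6 3
0 5 2
4 8 7

After move 2 (L):
1 6 3
0 5 2
4 8 7

Answer: 1 6 3
0 5 2
4 8 7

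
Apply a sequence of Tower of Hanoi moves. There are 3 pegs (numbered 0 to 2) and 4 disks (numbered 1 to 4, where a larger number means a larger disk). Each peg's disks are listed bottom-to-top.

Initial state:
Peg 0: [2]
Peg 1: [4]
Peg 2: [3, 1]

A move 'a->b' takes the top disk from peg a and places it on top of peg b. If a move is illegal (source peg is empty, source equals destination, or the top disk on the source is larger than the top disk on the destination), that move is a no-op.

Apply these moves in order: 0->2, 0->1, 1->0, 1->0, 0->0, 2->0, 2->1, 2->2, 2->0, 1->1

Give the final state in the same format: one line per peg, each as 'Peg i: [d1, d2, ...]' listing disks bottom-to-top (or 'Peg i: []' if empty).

After move 1 (0->2):
Peg 0: [2]
Peg 1: [4]
Peg 2: [3, 1]

After move 2 (0->1):
Peg 0: []
Peg 1: [4, 2]
Peg 2: [3, 1]

After move 3 (1->0):
Peg 0: [2]
Peg 1: [4]
Peg 2: [3, 1]

After move 4 (1->0):
Peg 0: [2]
Peg 1: [4]
Peg 2: [3, 1]

After move 5 (0->0):
Peg 0: [2]
Peg 1: [4]
Peg 2: [3, 1]

After move 6 (2->0):
Peg 0: [2, 1]
Peg 1: [4]
Peg 2: [3]

After move 7 (2->1):
Peg 0: [2, 1]
Peg 1: [4, 3]
Peg 2: []

After move 8 (2->2):
Peg 0: [2, 1]
Peg 1: [4, 3]
Peg 2: []

After move 9 (2->0):
Peg 0: [2, 1]
Peg 1: [4, 3]
Peg 2: []

After move 10 (1->1):
Peg 0: [2, 1]
Peg 1: [4, 3]
Peg 2: []

Answer: Peg 0: [2, 1]
Peg 1: [4, 3]
Peg 2: []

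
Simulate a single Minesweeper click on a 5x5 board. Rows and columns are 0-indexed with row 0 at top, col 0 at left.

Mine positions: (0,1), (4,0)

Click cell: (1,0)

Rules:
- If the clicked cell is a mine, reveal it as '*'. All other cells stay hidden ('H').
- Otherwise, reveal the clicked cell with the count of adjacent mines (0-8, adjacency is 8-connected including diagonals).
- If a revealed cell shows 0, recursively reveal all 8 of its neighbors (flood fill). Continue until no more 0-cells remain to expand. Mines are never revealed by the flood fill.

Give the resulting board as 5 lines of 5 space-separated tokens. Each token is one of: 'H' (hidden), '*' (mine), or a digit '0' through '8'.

H H H H H
1 H H H H
H H H H H
H H H H H
H H H H H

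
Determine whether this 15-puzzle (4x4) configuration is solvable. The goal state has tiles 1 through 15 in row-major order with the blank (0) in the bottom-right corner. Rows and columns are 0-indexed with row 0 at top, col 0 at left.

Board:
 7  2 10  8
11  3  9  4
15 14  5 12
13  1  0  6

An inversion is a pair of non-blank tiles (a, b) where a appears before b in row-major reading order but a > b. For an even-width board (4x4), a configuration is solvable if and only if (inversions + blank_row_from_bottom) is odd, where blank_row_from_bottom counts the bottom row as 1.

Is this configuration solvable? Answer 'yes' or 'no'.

Answer: no

Derivation:
Inversions: 47
Blank is in row 3 (0-indexed from top), which is row 1 counting from the bottom (bottom = 1).
47 + 1 = 48, which is even, so the puzzle is not solvable.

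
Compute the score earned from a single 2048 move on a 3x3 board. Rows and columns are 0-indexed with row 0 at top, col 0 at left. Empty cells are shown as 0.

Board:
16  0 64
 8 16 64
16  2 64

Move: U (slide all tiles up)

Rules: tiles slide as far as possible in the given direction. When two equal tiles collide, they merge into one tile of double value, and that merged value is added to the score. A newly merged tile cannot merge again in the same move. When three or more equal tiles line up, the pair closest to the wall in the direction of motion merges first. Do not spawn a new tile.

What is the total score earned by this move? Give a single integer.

Answer: 128

Derivation:
Slide up:
col 0: [16, 8, 16] -> [16, 8, 16]  score +0 (running 0)
col 1: [0, 16, 2] -> [16, 2, 0]  score +0 (running 0)
col 2: [64, 64, 64] -> [128, 64, 0]  score +128 (running 128)
Board after move:
 16  16 128
  8   2  64
 16   0   0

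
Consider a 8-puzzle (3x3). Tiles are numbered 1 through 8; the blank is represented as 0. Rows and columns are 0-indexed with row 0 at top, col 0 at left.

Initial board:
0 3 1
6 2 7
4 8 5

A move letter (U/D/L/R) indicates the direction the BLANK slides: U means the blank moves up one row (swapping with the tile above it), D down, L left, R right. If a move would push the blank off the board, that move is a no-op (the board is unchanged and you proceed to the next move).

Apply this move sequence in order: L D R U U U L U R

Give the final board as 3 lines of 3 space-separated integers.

After move 1 (L):
0 3 1
6 2 7
4 8 5

After move 2 (D):
6 3 1
0 2 7
4 8 5

After move 3 (R):
6 3 1
2 0 7
4 8 5

After move 4 (U):
6 0 1
2 3 7
4 8 5

After move 5 (U):
6 0 1
2 3 7
4 8 5

After move 6 (U):
6 0 1
2 3 7
4 8 5

After move 7 (L):
0 6 1
2 3 7
4 8 5

After move 8 (U):
0 6 1
2 3 7
4 8 5

After move 9 (R):
6 0 1
2 3 7
4 8 5

Answer: 6 0 1
2 3 7
4 8 5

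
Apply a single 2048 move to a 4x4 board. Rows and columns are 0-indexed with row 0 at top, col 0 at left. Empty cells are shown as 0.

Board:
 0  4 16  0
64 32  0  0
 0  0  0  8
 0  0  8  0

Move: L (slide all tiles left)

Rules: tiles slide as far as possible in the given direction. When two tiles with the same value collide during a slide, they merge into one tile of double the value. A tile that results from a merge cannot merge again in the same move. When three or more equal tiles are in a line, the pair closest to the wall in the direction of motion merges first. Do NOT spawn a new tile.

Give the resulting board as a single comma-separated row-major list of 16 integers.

Answer: 4, 16, 0, 0, 64, 32, 0, 0, 8, 0, 0, 0, 8, 0, 0, 0

Derivation:
Slide left:
row 0: [0, 4, 16, 0] -> [4, 16, 0, 0]
row 1: [64, 32, 0, 0] -> [64, 32, 0, 0]
row 2: [0, 0, 0, 8] -> [8, 0, 0, 0]
row 3: [0, 0, 8, 0] -> [8, 0, 0, 0]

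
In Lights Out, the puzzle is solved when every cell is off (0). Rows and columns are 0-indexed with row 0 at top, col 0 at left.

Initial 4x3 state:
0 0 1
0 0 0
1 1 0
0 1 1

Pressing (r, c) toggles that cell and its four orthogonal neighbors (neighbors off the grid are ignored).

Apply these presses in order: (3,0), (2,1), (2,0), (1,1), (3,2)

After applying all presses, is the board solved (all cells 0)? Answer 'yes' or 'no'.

Answer: no

Derivation:
After press 1 at (3,0):
0 0 1
0 0 0
0 1 0
1 0 1

After press 2 at (2,1):
0 0 1
0 1 0
1 0 1
1 1 1

After press 3 at (2,0):
0 0 1
1 1 0
0 1 1
0 1 1

After press 4 at (1,1):
0 1 1
0 0 1
0 0 1
0 1 1

After press 5 at (3,2):
0 1 1
0 0 1
0 0 0
0 0 0

Lights still on: 3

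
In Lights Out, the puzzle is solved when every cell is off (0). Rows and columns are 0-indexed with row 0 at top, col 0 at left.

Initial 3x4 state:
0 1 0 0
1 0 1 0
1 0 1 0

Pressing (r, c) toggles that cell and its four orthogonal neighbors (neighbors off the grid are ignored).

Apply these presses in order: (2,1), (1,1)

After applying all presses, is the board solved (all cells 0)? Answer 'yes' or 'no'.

Answer: yes

Derivation:
After press 1 at (2,1):
0 1 0 0
1 1 1 0
0 1 0 0

After press 2 at (1,1):
0 0 0 0
0 0 0 0
0 0 0 0

Lights still on: 0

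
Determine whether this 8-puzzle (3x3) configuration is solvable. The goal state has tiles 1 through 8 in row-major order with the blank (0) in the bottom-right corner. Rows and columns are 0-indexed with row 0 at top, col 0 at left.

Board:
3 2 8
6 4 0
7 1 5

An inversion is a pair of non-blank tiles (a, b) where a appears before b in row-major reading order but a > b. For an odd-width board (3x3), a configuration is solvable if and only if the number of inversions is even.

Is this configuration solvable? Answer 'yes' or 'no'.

Inversions (pairs i<j in row-major order where tile[i] > tile[j] > 0): 14
14 is even, so the puzzle is solvable.

Answer: yes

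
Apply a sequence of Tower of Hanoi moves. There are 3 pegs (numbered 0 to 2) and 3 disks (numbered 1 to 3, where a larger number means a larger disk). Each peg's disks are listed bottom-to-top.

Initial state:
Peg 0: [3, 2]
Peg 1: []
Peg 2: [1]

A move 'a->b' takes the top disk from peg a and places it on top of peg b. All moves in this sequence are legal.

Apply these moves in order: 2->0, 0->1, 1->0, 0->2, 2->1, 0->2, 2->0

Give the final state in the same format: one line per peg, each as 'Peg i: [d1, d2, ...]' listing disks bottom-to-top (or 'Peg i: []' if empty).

After move 1 (2->0):
Peg 0: [3, 2, 1]
Peg 1: []
Peg 2: []

After move 2 (0->1):
Peg 0: [3, 2]
Peg 1: [1]
Peg 2: []

After move 3 (1->0):
Peg 0: [3, 2, 1]
Peg 1: []
Peg 2: []

After move 4 (0->2):
Peg 0: [3, 2]
Peg 1: []
Peg 2: [1]

After move 5 (2->1):
Peg 0: [3, 2]
Peg 1: [1]
Peg 2: []

After move 6 (0->2):
Peg 0: [3]
Peg 1: [1]
Peg 2: [2]

After move 7 (2->0):
Peg 0: [3, 2]
Peg 1: [1]
Peg 2: []

Answer: Peg 0: [3, 2]
Peg 1: [1]
Peg 2: []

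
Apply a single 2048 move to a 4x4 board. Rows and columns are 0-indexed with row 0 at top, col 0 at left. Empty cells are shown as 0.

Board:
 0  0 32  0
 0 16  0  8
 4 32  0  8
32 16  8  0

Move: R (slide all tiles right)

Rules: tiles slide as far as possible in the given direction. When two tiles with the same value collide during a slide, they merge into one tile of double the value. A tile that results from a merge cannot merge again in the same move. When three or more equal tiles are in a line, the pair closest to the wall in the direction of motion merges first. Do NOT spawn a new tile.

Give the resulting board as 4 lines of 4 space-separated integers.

Answer:  0  0  0 32
 0  0 16  8
 0  4 32  8
 0 32 16  8

Derivation:
Slide right:
row 0: [0, 0, 32, 0] -> [0, 0, 0, 32]
row 1: [0, 16, 0, 8] -> [0, 0, 16, 8]
row 2: [4, 32, 0, 8] -> [0, 4, 32, 8]
row 3: [32, 16, 8, 0] -> [0, 32, 16, 8]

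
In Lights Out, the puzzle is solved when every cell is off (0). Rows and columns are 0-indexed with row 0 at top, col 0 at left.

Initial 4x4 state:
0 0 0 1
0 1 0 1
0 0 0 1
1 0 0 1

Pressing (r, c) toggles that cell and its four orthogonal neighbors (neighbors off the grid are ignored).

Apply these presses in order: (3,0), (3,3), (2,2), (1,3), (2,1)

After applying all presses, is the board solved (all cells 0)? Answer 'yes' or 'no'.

After press 1 at (3,0):
0 0 0 1
0 1 0 1
1 0 0 1
0 1 0 1

After press 2 at (3,3):
0 0 0 1
0 1 0 1
1 0 0 0
0 1 1 0

After press 3 at (2,2):
0 0 0 1
0 1 1 1
1 1 1 1
0 1 0 0

After press 4 at (1,3):
0 0 0 0
0 1 0 0
1 1 1 0
0 1 0 0

After press 5 at (2,1):
0 0 0 0
0 0 0 0
0 0 0 0
0 0 0 0

Lights still on: 0

Answer: yes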